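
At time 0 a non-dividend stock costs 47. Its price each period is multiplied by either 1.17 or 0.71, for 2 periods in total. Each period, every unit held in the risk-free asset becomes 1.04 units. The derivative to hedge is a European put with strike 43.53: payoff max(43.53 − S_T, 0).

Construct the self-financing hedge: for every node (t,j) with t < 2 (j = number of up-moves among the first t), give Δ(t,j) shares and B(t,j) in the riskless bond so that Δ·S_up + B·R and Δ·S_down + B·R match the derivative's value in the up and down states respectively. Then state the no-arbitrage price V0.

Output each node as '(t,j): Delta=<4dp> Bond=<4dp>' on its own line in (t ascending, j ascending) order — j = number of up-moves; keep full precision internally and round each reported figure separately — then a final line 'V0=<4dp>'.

Since d<R<u, set p* = (R−d)/(u−d) = 0.7174; price each node as the discounted p*-expectation of its children.
Terminal payoffs: V(2,0)=19.8373, V(2,1)=4.4871, V(2,2)=0.0000
(1,0): S=33.3700. Δ = (V_up−V_dn)/(S_up−S_dn) = (4.4871−19.8373)/(39.0429−23.6927) = -1.0000. V = [p*·4.4871 + (1−p*)·19.8373]/1.04 = 8.4858. B = V − Δ·S = 41.8558.
(1,1): S=54.9900. Δ = (V_up−V_dn)/(S_up−S_dn) = (0.0000−4.4871)/(64.3383−39.0429) = -0.1774. V = [p*·0.0000 + (1−p*)·4.4871]/1.04 = 1.2193. B = V − Δ·S = 10.9739.
(0,0): S=47.0000. Δ = (V_up−V_dn)/(S_up−S_dn) = (1.2193−8.4858)/(54.9900−33.3700) = -0.3361. V = [p*·1.2193 + (1−p*)·8.4858]/1.04 = 3.1470. B = V − Δ·S = 18.9436.
Each (Δ,B) replicates both successor values, so the strategy is self-financing and V0 is arbitrage-free.

(0,0): Delta=-0.3361 Bond=18.9436
(1,0): Delta=-1.0000 Bond=41.8558
(1,1): Delta=-0.1774 Bond=10.9739
V0=3.1470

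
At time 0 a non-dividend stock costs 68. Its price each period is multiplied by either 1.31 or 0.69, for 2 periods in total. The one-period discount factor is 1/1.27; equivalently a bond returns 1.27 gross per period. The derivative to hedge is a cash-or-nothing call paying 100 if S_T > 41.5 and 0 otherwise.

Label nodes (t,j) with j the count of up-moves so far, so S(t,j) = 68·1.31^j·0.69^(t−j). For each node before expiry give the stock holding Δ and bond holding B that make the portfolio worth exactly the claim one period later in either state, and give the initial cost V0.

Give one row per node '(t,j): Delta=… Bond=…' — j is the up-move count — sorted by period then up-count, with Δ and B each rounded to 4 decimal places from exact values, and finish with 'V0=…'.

No-arbitrage ⇒ martingale measure with p* = (R−d)/(u−d) = 0.9355.
At expiry t=2: V(2,0)=0.0000, V(2,1)=100.0000, V(2,2)=100.0000
Node (1,0) S=46.9200: V=(p*·100.0000+(1−p*)·0.0000)/1.27=73.6601; Δ=(100.0000−0.0000)/(61.4652−32.3748)=3.4376; B=V−Δ·S=-87.6302
Node (1,1) S=89.0800: V=(p*·100.0000+(1−p*)·100.0000)/1.27=78.7402; Δ=(100.0000−100.0000)/(116.6948−61.4652)=0.0000; B=V−Δ·S=78.7402
Node (0,0) S=68.0000: V=(p*·78.7402+(1−p*)·73.6601)/1.27=61.7421; Δ=(78.7402−73.6601)/(89.0800−46.9200)=0.1205; B=V−Δ·S=53.5485
Root portfolio cost Δ·68+B reproduces V0=61.7421.

(0,0): Delta=0.1205 Bond=53.5485
(1,0): Delta=3.4376 Bond=-87.6302
(1,1): Delta=0.0000 Bond=78.7402
V0=61.7421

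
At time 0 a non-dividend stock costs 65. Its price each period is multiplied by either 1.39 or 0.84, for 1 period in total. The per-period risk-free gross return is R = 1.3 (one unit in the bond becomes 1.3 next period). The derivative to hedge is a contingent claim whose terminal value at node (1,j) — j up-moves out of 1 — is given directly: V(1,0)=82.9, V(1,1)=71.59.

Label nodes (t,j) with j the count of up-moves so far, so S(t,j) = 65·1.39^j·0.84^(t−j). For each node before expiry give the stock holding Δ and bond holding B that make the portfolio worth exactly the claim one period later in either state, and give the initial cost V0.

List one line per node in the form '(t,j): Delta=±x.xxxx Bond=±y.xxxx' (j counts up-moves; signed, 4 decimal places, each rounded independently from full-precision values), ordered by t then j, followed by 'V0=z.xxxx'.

(0,0): Delta=-0.3164 Bond=77.0565
V0=56.4929

Since d<R<u, set p* = (R−d)/(u−d) = 0.8364; price each node as the discounted p*-expectation of its children.
Payoff layer (t=1): V(1,0)=82.9000, V(1,1)=71.5900
(0,0): S=65.0000. Δ = (V_up−V_dn)/(S_up−S_dn) = (71.5900−82.9000)/(90.3500−54.6000) = -0.3164. V = [p*·71.5900 + (1−p*)·82.9000]/1.3 = 56.4929. B = V − Δ·S = 77.0565.
The time-0 hedge costs 56.4929, which is the no-arbitrage price.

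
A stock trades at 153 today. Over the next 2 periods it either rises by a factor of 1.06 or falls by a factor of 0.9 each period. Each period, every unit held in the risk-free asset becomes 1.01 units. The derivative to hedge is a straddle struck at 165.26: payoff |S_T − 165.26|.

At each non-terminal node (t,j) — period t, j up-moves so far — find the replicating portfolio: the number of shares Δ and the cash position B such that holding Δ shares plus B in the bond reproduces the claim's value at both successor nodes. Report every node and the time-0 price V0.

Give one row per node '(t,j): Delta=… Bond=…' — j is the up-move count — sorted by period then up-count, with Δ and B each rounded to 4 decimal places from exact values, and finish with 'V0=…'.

No-arbitrage ⇒ martingale measure with p* = (R−d)/(u−d) = 0.6875.
At expiry t=2: V(2,0)=41.3300, V(2,1)=19.2980, V(2,2)=6.6508
(1,0): S=137.7000. Δ = (V_up−V_dn)/(S_up−S_dn) = (19.2980−41.3300)/(145.9620−123.9300) = -1.0000. V = [p*·19.2980 + (1−p*)·41.3300]/1.01 = 25.9238. B = V − Δ·S = 163.6238.
(1,1): S=162.1800. Δ = (V_up−V_dn)/(S_up−S_dn) = (6.6508−19.2980)/(171.9108−145.9620) = -0.4874. V = [p*·6.6508 + (1−p*)·19.2980]/1.01 = 10.4981. B = V − Δ·S = 89.5431.
(0,0): S=153.0000. Δ = (V_up−V_dn)/(S_up−S_dn) = (10.4981−25.9238)/(162.1800−137.7000) = -0.6301. V = [p*·10.4981 + (1−p*)·25.9238]/1.01 = 15.1669. B = V − Δ·S = 111.5775.
Root portfolio cost Δ·153+B reproduces V0=15.1669.

(0,0): Delta=-0.6301 Bond=111.5775
(1,0): Delta=-1.0000 Bond=163.6238
(1,1): Delta=-0.4874 Bond=89.5431
V0=15.1669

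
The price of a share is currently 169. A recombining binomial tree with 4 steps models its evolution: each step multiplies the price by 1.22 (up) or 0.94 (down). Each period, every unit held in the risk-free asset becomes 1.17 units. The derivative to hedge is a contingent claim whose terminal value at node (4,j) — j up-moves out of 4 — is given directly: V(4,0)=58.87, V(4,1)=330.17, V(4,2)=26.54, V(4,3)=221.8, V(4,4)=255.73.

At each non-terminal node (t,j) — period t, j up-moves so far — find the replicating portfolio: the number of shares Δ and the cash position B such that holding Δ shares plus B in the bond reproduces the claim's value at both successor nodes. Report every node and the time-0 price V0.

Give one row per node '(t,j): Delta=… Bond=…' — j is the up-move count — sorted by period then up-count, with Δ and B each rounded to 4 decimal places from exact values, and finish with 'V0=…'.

(0,0): Delta=0.8850 Bond=-35.4147
(1,0): Delta=0.8429 Bond=-34.7556
(1,1): Delta=0.8920 Bond=-42.8872
(2,0): Delta=-4.1080 Bond=698.6545
(2,1): Delta=1.6722 Bond=-201.3855
(2,2): Delta=0.7614 Bond=-17.3069
(3,0): Delta=6.9027 Bond=-728.1392
(3,1): Delta=-5.9523 Bond=1153.4182
(3,2): Delta=2.9493 Bond=-537.5861
(3,3): Delta=0.3949 Bond=92.2155
V0=114.1489

No-arbitrage ⇒ martingale measure with p* = (R−d)/(u−d) = 0.8214.
At expiry t=4: V(4,0)=58.8700, V(4,1)=330.1700, V(4,2)=26.5400, V(4,3)=221.8000, V(4,4)=255.7300
Node (3,0) S=140.3687: V=(p*·330.1700+(1−p*)·58.8700)/1.17=240.7894; Δ=(330.1700−58.8700)/(171.2498−131.9466)=6.9027; B=V−Δ·S=-728.1392
Node (3,1) S=182.1806: V=(p*·26.5400+(1−p*)·330.1700)/1.17=69.0253; Δ=(26.5400−330.1700)/(222.2604−171.2498)=-5.9523; B=V−Δ·S=1153.4182
Node (3,2) S=236.4472: V=(p*·221.8000+(1−p*)·26.5400)/1.17=159.7711; Δ=(221.8000−26.5400)/(288.4656−222.2604)=2.9493; B=V−Δ·S=-537.5861
Node (3,3) S=306.8783: V=(p*·255.7300+(1−p*)·221.8000)/1.17=213.3941; Δ=(255.7300−221.8000)/(374.3915−288.4656)=0.3949; B=V−Δ·S=92.2155
Node (2,0) S=149.3284: V=(p*·69.0253+(1−p*)·240.7894)/1.17=85.2115; Δ=(69.0253−240.7894)/(182.1806−140.3687)=-4.1080; B=V−Δ·S=698.6545
Node (2,1) S=193.8092: V=(p*·159.7711+(1−p*)·69.0253)/1.17=122.7064; Δ=(159.7711−69.0253)/(236.4472−182.1806)=1.6722; B=V−Δ·S=-201.3855
Node (2,2) S=251.5396: V=(p*·213.3941+(1−p*)·159.7711)/1.17=174.2039; Δ=(213.3941−159.7711)/(306.8783−236.4472)=0.7614; B=V−Δ·S=-17.3069
Node (1,0) S=158.8600: V=(p*·122.7064+(1−p*)·85.2115)/1.17=99.1546; Δ=(122.7064−85.2115)/(193.8092−149.3284)=0.8429; B=V−Δ·S=-34.7556
Node (1,1) S=206.1800: V=(p*·174.2039+(1−p*)·122.7064)/1.17=141.0324; Δ=(174.2039−122.7064)/(251.5396−193.8092)=0.8920; B=V−Δ·S=-42.8872
Node (0,0) S=169.0000: V=(p*·141.0324+(1−p*)·99.1546)/1.17=114.1489; Δ=(141.0324−99.1546)/(206.1800−158.8600)=0.8850; B=V−Δ·S=-35.4147
Root portfolio cost Δ·169+B reproduces V0=114.1489.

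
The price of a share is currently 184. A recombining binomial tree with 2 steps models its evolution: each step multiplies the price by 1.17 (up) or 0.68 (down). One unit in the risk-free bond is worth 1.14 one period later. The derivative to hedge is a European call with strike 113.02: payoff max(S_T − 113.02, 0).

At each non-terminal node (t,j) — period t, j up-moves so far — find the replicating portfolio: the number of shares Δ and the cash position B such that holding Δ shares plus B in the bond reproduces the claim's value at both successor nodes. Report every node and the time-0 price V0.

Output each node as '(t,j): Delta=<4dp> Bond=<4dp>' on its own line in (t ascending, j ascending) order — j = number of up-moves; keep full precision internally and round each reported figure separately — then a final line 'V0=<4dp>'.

The replicating-portfolio and risk-neutral prices coincide; use p* = (1.14−0.68)/(1.17−0.68) = 0.9388 for the latter.
Terminal payoffs: V(2,0)=0.0000, V(2,1)=33.3704, V(2,2)=138.8576
  t=1,j=0: stock 125.1200 → up 146.3904 (V=33.3704), down 85.0816 (V=0.0000). Price 27.4801; hedge Δ=0.5443, bond B=-40.6228.
  t=1,j=1: stock 215.2800 → up 251.8776 (V=138.8576), down 146.3904 (V=33.3704). Price 116.1396; hedge Δ=1.0000, bond B=-99.1404.
  t=0,j=0: stock 184.0000 → up 215.2800 (V=116.1396), down 125.1200 (V=27.4801). Price 97.1154; hedge Δ=0.9834, bond B=-83.8225.
Self-financing check: at every node Δ·S+B equals the discounted successor values.

(0,0): Delta=0.9834 Bond=-83.8225
(1,0): Delta=0.5443 Bond=-40.6228
(1,1): Delta=1.0000 Bond=-99.1404
V0=97.1154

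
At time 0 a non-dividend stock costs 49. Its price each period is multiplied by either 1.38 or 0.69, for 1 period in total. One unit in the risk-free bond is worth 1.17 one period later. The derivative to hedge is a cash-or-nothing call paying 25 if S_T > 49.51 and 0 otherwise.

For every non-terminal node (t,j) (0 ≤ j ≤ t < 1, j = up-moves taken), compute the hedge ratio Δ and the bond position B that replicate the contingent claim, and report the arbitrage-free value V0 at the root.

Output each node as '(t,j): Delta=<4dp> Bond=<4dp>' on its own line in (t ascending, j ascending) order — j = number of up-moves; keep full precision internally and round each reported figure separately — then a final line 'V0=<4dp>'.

(0,0): Delta=0.7394 Bond=-21.3675
V0=14.8644

Risk-neutral probability p* = (R−d)/(u−d) = (1.17−0.69)/(1.38−0.69) = 0.6957.
At expiry t=1: V(1,0)=0.0000, V(1,1)=25.0000
  t=0,j=0: stock 49.0000 → up 67.6200 (V=25.0000), down 33.8100 (V=0.0000). Price 14.8644; hedge Δ=0.7394, bond B=-21.3675.
Each (Δ,B) replicates both successor values, so the strategy is self-financing and V0 is arbitrage-free.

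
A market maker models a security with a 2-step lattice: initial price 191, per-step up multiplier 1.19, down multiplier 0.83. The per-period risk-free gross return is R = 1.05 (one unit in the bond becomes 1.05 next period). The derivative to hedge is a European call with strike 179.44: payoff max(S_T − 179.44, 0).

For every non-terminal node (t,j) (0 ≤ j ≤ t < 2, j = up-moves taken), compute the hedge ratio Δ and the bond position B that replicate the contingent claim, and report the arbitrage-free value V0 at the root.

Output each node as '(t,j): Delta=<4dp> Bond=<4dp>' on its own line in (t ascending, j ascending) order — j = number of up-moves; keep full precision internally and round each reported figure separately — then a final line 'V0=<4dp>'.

Since d<R<u, set p* = (R−d)/(u−d) = 0.6111; price each node as the discounted p*-expectation of its children.
Payoff layer (t=2): V(2,0)=0.0000, V(2,1)=9.2107, V(2,2)=91.0351
  t=1,j=0: stock 158.5300 → up 188.6507 (V=9.2107), down 131.5799 (V=0.0000). Price 5.3607; hedge Δ=0.1614, bond B=-20.2246.
  t=1,j=1: stock 227.2900 → up 270.4751 (V=91.0351), down 188.6507 (V=9.2107). Price 56.3948; hedge Δ=1.0000, bond B=-170.8952.
  t=0,j=0: stock 191.0000 → up 227.2900 (V=56.3948), down 158.5300 (V=5.3607). Price 34.8078; hedge Δ=0.7422, bond B=-106.9534.
Self-financing check: at every node Δ·S+B equals the discounted successor values.

(0,0): Delta=0.7422 Bond=-106.9534
(1,0): Delta=0.1614 Bond=-20.2246
(1,1): Delta=1.0000 Bond=-170.8952
V0=34.8078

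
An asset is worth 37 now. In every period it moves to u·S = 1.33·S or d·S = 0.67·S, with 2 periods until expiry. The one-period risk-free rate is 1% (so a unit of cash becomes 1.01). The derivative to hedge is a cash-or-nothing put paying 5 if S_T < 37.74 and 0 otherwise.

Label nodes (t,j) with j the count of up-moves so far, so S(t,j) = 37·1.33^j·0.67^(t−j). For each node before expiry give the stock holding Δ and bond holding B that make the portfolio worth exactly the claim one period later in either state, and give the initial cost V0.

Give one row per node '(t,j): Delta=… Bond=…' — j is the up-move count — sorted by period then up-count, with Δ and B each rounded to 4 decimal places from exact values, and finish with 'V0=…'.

(0,0): Delta=-0.1044 Bond=7.4647
(1,0): Delta=0.0000 Bond=4.9505
(1,1): Delta=-0.1539 Bond=9.9760
V0=3.6007

Risk-neutral probability p* = (R−d)/(u−d) = (1.01−0.67)/(1.33−0.67) = 0.5152.
At expiry t=2: V(2,0)=5.0000, V(2,1)=5.0000, V(2,2)=0.0000
(1,0): S=24.7900. Δ = (V_up−V_dn)/(S_up−S_dn) = (5.0000−5.0000)/(32.9707−16.6093) = 0.0000. V = [p*·5.0000 + (1−p*)·5.0000]/1.01 = 4.9505. B = V − Δ·S = 4.9505.
(1,1): S=49.2100. Δ = (V_up−V_dn)/(S_up−S_dn) = (0.0000−5.0000)/(65.4493−32.9707) = -0.1539. V = [p*·0.0000 + (1−p*)·5.0000]/1.01 = 2.4002. B = V − Δ·S = 9.9760.
(0,0): S=37.0000. Δ = (V_up−V_dn)/(S_up−S_dn) = (2.4002−4.9505)/(49.2100−24.7900) = -0.1044. V = [p*·2.4002 + (1−p*)·4.9505]/1.01 = 3.6007. B = V − Δ·S = 7.4647.
Self-financing check: at every node Δ·S+B equals the discounted successor values.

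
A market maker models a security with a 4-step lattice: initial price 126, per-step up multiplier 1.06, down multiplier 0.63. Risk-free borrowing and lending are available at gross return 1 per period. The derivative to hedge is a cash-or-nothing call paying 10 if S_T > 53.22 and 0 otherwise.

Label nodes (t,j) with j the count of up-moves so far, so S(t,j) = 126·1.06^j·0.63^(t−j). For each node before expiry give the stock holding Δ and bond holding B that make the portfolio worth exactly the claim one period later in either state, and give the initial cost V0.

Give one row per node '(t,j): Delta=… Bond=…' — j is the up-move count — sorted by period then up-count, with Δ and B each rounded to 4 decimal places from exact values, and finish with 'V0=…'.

Under the risk-neutral measure, an up-move has probability p* = (R−d)/(u−d) = 0.8605 and values discount at R = 1.
At expiry t=4: V(4,0)=0.0000, V(4,1)=0.0000, V(4,2)=10.0000, V(4,3)=10.0000, V(4,4)=10.0000
Node (3,0) S=31.5059: V=(p*·0.0000+(1−p*)·0.0000)/1=0.0000; Δ=(0.0000−0.0000)/(33.3963−19.8487)=0.0000; B=V−Δ·S=0.0000
Node (3,1) S=53.0100: V=(p*·10.0000+(1−p*)·0.0000)/1=8.6047; Δ=(10.0000−0.0000)/(56.1906−33.3963)=0.4387; B=V−Δ·S=-14.6512
Node (3,2) S=89.1914: V=(p*·10.0000+(1−p*)·10.0000)/1=10.0000; Δ=(10.0000−10.0000)/(94.5429−56.1906)=0.0000; B=V−Δ·S=10.0000
Node (3,3) S=150.0680: V=(p*·10.0000+(1−p*)·10.0000)/1=10.0000; Δ=(10.0000−10.0000)/(159.0721−94.5429)=0.0000; B=V−Δ·S=10.0000
Node (2,0) S=50.0094: V=(p*·8.6047+(1−p*)·0.0000)/1=7.4040; Δ=(8.6047−0.0000)/(53.0100−31.5059)=0.4001; B=V−Δ·S=-12.6068
Node (2,1) S=84.1428: V=(p*·10.0000+(1−p*)·8.6047)/1=9.8053; Δ=(10.0000−8.6047)/(89.1914−53.0100)=0.0386; B=V−Δ·S=6.5603
Node (2,2) S=141.5736: V=(p*·10.0000+(1−p*)·10.0000)/1=10.0000; Δ=(10.0000−10.0000)/(150.0680−89.1914)=0.0000; B=V−Δ·S=10.0000
Node (1,0) S=79.3800: V=(p*·9.8053+(1−p*)·7.4040)/1=9.4702; Δ=(9.8053−7.4040)/(84.1428−50.0094)=0.0704; B=V−Δ·S=3.8858
Node (1,1) S=133.5600: V=(p*·10.0000+(1−p*)·9.8053)/1=9.9728; Δ=(10.0000−9.8053)/(141.5736−84.1428)=0.0034; B=V−Δ·S=9.5200
Node (0,0) S=126.0000: V=(p*·9.9728+(1−p*)·9.4702)/1=9.9027; Δ=(9.9728−9.4702)/(133.5600−79.3800)=0.0093; B=V−Δ·S=8.7339
The time-0 hedge costs 9.9027, which is the no-arbitrage price.

(0,0): Delta=0.0093 Bond=8.7339
(1,0): Delta=0.0704 Bond=3.8858
(1,1): Delta=0.0034 Bond=9.5200
(2,0): Delta=0.4001 Bond=-12.6068
(2,1): Delta=0.0386 Bond=6.5603
(2,2): Delta=0.0000 Bond=10.0000
(3,0): Delta=0.0000 Bond=0.0000
(3,1): Delta=0.4387 Bond=-14.6512
(3,2): Delta=0.0000 Bond=10.0000
(3,3): Delta=0.0000 Bond=10.0000
V0=9.9027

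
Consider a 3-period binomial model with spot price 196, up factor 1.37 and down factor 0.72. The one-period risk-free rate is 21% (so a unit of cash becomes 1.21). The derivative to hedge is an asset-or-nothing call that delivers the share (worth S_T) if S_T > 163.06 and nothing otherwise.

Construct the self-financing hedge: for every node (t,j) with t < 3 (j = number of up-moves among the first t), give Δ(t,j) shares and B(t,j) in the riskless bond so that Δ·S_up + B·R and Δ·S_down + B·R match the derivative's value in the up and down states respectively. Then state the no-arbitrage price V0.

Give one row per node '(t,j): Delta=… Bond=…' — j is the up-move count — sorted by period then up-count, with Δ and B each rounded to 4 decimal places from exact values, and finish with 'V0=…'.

Since d<R<u, set p* = (R−d)/(u−d) = 0.7538; price each node as the discounted p*-expectation of its children.
Terminal values V(3,·): V(3,0)=0.0000, V(3,1)=0.0000, V(3,2)=264.8681, V(3,3)=503.9852
Node (2,0) S=101.6064: V=(p*·0.0000+(1−p*)·0.0000)/1.21=0.0000; Δ=(0.0000−0.0000)/(139.2008−73.1566)=0.0000; B=V−Δ·S=0.0000
Node (2,1) S=193.3344: V=(p*·264.8681+(1−p*)·0.0000)/1.21=165.0164; Δ=(264.8681−0.0000)/(264.8681−139.2008)=2.1077; B=V−Δ·S=-242.4730
Node (2,2) S=367.8724: V=(p*·503.9852+(1−p*)·264.8681)/1.21=367.8724; Δ=(503.9852−264.8681)/(503.9852−264.8681)=1.0000; B=V−Δ·S=0.0000
Node (1,0) S=141.1200: V=(p*·165.0164+(1−p*)·0.0000)/1.21=102.8074; Δ=(165.0164−0.0000)/(193.3344−101.6064)=1.7990; B=V−Δ·S=-151.0639
Node (1,1) S=268.5200: V=(p*·367.8724+(1−p*)·165.0164)/1.21=262.7592; Δ=(367.8724−165.0164)/(367.8724−193.3344)=1.1622; B=V−Δ·S=-49.3270
Node (0,0) S=196.0000: V=(p*·262.7592+(1−p*)·102.8074)/1.21=184.6169; Δ=(262.7592−102.8074)/(268.5200−141.1200)=1.2555; B=V−Δ·S=-61.4628
Check: Δ(0,0)·S0 + B(0,0) = 184.6169 = V0.

(0,0): Delta=1.2555 Bond=-61.4628
(1,0): Delta=1.7990 Bond=-151.0639
(1,1): Delta=1.1622 Bond=-49.3270
(2,0): Delta=0.0000 Bond=0.0000
(2,1): Delta=2.1077 Bond=-242.4730
(2,2): Delta=1.0000 Bond=0.0000
V0=184.6169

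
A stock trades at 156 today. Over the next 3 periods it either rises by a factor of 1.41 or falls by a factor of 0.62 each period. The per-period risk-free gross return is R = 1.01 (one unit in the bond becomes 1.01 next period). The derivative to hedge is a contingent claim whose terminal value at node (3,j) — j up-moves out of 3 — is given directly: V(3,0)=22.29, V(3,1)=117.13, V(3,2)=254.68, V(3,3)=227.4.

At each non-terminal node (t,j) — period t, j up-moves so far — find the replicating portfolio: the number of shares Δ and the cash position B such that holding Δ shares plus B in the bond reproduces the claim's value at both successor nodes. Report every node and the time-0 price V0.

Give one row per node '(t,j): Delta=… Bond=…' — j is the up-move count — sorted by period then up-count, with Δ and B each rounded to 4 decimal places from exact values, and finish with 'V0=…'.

Since d<R<u, set p* = (R−d)/(u−d) = 0.4937; price each node as the discounted p*-expectation of its children.
Payoff layer (t=3): V(3,0)=22.2900, V(3,1)=117.1300, V(3,2)=254.6800, V(3,3)=227.4000
  t=2,j=0: stock 59.9664 → up 84.5526 (V=117.1300), down 37.1792 (V=22.2900). Price 68.4255; hedge Δ=2.0020, bond B=-51.6251.
  t=2,j=1: stock 136.3752 → up 192.2890 (V=254.6800), down 84.5526 (V=117.1300). Price 183.2024; hedge Δ=1.2767, bond B=9.0885.
  t=2,j=2: stock 310.1436 → up 437.3025 (V=227.4000), down 192.2890 (V=254.6800). Price 238.8244; hedge Δ=-0.1113, bond B=273.3561.
  t=1,j=0: stock 96.7200 → up 136.3752 (V=183.2024), down 59.9664 (V=68.4255). Price 123.8490; hedge Δ=1.5021, bond B=-21.4382.
  t=1,j=1: stock 219.9600 → up 310.1436 (V=238.8244), down 136.3752 (V=183.2024). Price 208.5756; hedge Δ=0.3201, bond B=138.1680.
  t=0,j=0: stock 156.0000 → up 219.9600 (V=208.5756), down 96.7200 (V=123.8490). Price 164.0357; hedge Δ=0.6875, bond B=56.7869.
Each (Δ,B) replicates both successor values, so the strategy is self-financing and V0 is arbitrage-free.

(0,0): Delta=0.6875 Bond=56.7869
(1,0): Delta=1.5021 Bond=-21.4382
(1,1): Delta=0.3201 Bond=138.1680
(2,0): Delta=2.0020 Bond=-51.6251
(2,1): Delta=1.2767 Bond=9.0885
(2,2): Delta=-0.1113 Bond=273.3561
V0=164.0357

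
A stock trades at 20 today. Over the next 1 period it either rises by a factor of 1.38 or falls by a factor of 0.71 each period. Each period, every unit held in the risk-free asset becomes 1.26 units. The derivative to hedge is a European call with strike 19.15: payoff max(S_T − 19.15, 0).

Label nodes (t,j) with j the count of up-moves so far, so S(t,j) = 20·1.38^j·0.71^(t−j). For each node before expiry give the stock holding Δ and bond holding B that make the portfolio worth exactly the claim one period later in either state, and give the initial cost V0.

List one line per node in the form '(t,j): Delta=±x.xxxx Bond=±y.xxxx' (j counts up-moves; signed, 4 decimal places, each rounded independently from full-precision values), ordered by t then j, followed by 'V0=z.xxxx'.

(0,0): Delta=0.6306 Bond=-7.1067
V0=5.5052

Risk-neutral probability p* = (R−d)/(u−d) = (1.26−0.71)/(1.38−0.71) = 0.8209.
Payoff layer (t=1): V(1,0)=0.0000, V(1,1)=8.4500
  t=0,j=0: stock 20.0000 → up 27.6000 (V=8.4500), down 14.2000 (V=0.0000). Price 5.5052; hedge Δ=0.6306, bond B=-7.1067.
Self-financing check: at every node Δ·S+B equals the discounted successor values.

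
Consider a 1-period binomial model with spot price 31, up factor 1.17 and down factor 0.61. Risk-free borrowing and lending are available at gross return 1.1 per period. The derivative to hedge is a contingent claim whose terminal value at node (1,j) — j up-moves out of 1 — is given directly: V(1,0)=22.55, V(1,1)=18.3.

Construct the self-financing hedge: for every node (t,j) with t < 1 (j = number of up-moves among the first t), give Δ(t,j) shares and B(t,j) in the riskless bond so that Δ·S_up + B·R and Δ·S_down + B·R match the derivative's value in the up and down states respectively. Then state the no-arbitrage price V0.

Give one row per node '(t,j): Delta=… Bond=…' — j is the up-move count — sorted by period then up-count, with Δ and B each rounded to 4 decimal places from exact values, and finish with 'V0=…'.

(0,0): Delta=-0.2448 Bond=24.7086
V0=17.1193

The replicating-portfolio and risk-neutral prices coincide; use p* = (1.1−0.61)/(1.17−0.61) = 0.8750 for the latter.
Payoff layer (t=1): V(1,0)=22.5500, V(1,1)=18.3000
  t=0,j=0: stock 31.0000 → up 36.2700 (V=18.3000), down 18.9100 (V=22.5500). Price 17.1193; hedge Δ=-0.2448, bond B=24.7086.
Each (Δ,B) replicates both successor values, so the strategy is self-financing and V0 is arbitrage-free.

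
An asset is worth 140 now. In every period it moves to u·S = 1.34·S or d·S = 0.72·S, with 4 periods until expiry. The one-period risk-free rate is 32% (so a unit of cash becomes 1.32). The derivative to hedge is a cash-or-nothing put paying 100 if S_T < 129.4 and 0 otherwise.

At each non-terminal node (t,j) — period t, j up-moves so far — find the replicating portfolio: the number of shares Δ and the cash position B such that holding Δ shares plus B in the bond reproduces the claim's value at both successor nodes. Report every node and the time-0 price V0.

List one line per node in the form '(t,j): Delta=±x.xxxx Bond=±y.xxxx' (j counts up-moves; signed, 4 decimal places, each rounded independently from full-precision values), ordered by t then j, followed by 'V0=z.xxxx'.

Under the risk-neutral measure, an up-move has probability p* = (R−d)/(u−d) = 0.9677 and values discount at R = 1.32.
Terminal payoffs: V(4,0)=100.0000, V(4,1)=100.0000, V(4,2)=0.0000, V(4,3)=0.0000, V(4,4)=0.0000
  t=3,j=0: stock 52.2547 → up 70.0213 (V=100.0000), down 37.6234 (V=100.0000). Price 75.7576; hedge Δ=0.0000, bond B=75.7576.
  t=3,j=1: stock 97.2518 → up 130.3175 (V=0.0000), down 70.0213 (V=100.0000). Price 2.4438; hedge Δ=-1.6585, bond B=163.7341.
  t=3,j=2: stock 180.9965 → up 242.5353 (V=0.0000), down 130.3175 (V=0.0000). Price 0.0000; hedge Δ=0.0000, bond B=0.0000.
  t=3,j=3: stock 336.8546 → up 451.3851 (V=0.0000), down 242.5353 (V=0.0000). Price 0.0000; hedge Δ=0.0000, bond B=0.0000.
  t=2,j=0: stock 72.5760 → up 97.2518 (V=2.4438), down 52.2547 (V=75.7576). Price 3.6430; hedge Δ=-1.6293, bond B=121.8910.
  t=2,j=1: stock 135.0720 → up 180.9965 (V=0.0000), down 97.2518 (V=2.4438). Price 0.0597; hedge Δ=-0.0292, bond B=4.0013.
  t=2,j=2: stock 251.3840 → up 336.8546 (V=0.0000), down 180.9965 (V=0.0000). Price 0.0000; hedge Δ=0.0000, bond B=0.0000.
  t=1,j=0: stock 100.8000 → up 135.0720 (V=0.0597), down 72.5760 (V=3.6430). Price 0.1328; hedge Δ=-0.0573, bond B=5.9123.
  t=1,j=1: stock 187.6000 → up 251.3840 (V=0.0000), down 135.0720 (V=0.0597). Price 0.0015; hedge Δ=-0.0005, bond B=0.0978.
  t=0,j=0: stock 140.0000 → up 187.6000 (V=0.0015), down 100.8000 (V=0.1328). Price 0.0043; hedge Δ=-0.0015, bond B=0.2162.
The time-0 hedge costs 0.0043, which is the no-arbitrage price.

(0,0): Delta=-0.0015 Bond=0.2162
(1,0): Delta=-0.0573 Bond=5.9123
(1,1): Delta=-0.0005 Bond=0.0978
(2,0): Delta=-1.6293 Bond=121.8910
(2,1): Delta=-0.0292 Bond=4.0013
(2,2): Delta=0.0000 Bond=0.0000
(3,0): Delta=0.0000 Bond=75.7576
(3,1): Delta=-1.6585 Bond=163.7341
(3,2): Delta=0.0000 Bond=0.0000
(3,3): Delta=0.0000 Bond=0.0000
V0=0.0043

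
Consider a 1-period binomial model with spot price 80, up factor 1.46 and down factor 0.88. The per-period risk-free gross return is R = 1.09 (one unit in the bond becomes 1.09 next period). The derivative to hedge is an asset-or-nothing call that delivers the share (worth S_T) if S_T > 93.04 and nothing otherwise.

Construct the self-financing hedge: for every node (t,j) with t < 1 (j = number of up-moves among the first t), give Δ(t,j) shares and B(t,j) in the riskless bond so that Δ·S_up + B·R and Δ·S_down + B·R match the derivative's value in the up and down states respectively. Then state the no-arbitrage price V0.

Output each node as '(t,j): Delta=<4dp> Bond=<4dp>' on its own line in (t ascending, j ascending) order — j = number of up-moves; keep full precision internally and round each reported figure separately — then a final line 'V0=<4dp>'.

(0,0): Delta=2.5172 Bond=-162.5815
V0=38.7978

Risk-neutral probability p* = (R−d)/(u−d) = (1.09−0.88)/(1.46−0.88) = 0.3621.
At expiry t=1: V(1,0)=0.0000, V(1,1)=116.8000
Node (0,0) S=80.0000: V=(p*·116.8000+(1−p*)·0.0000)/1.09=38.7978; Δ=(116.8000−0.0000)/(116.8000−70.4000)=2.5172; B=V−Δ·S=-162.5815
Self-financing check: at every node Δ·S+B equals the discounted successor values.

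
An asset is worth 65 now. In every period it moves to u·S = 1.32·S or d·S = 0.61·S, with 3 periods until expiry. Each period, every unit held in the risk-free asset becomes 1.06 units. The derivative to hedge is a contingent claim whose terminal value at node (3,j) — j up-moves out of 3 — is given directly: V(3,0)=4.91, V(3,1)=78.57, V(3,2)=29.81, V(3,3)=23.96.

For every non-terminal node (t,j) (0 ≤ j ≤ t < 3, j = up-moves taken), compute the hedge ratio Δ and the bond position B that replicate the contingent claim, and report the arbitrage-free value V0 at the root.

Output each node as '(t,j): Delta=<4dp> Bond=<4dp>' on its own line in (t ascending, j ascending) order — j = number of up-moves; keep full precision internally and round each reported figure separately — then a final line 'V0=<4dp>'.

The replicating-portfolio and risk-neutral prices coincide; use p* = (1.06−0.61)/(1.32−0.61) = 0.6338 for the latter.
Terminal values V(3,·): V(3,0)=4.9100, V(3,1)=78.5700, V(3,2)=29.8100, V(3,3)=23.9600
  t=2,j=0: stock 24.1865 → up 31.9262 (V=78.5700), down 14.7538 (V=4.9100). Price 48.6754; hedge Δ=4.2894, bond B=-55.0711.
  t=2,j=1: stock 52.3380 → up 69.0862 (V=29.8100), down 31.9262 (V=78.5700). Price 44.9677; hedge Δ=-1.3122, bond B=113.6438.
  t=2,j=2: stock 113.2560 → up 149.4979 (V=23.9600), down 69.0862 (V=29.8100). Price 24.6248; hedge Δ=-0.0728, bond B=32.8642.
  t=1,j=0: stock 39.6500 → up 52.3380 (V=44.9677), down 24.1865 (V=48.6754). Price 43.7033; hedge Δ=-0.1317, bond B=48.9253.
  t=1,j=1: stock 85.8000 → up 113.2560 (V=24.6248), down 52.3380 (V=44.9677). Price 30.2588; hedge Δ=-0.3339, bond B=58.9108.
  t=0,j=0: stock 65.0000 → up 85.8000 (V=30.2588), down 39.6500 (V=43.7033). Price 33.1907; hedge Δ=-0.2913, bond B=52.1266.
Each (Δ,B) replicates both successor values, so the strategy is self-financing and V0 is arbitrage-free.

(0,0): Delta=-0.2913 Bond=52.1266
(1,0): Delta=-0.1317 Bond=48.9253
(1,1): Delta=-0.3339 Bond=58.9108
(2,0): Delta=4.2894 Bond=-55.0711
(2,1): Delta=-1.3122 Bond=113.6438
(2,2): Delta=-0.0728 Bond=32.8642
V0=33.1907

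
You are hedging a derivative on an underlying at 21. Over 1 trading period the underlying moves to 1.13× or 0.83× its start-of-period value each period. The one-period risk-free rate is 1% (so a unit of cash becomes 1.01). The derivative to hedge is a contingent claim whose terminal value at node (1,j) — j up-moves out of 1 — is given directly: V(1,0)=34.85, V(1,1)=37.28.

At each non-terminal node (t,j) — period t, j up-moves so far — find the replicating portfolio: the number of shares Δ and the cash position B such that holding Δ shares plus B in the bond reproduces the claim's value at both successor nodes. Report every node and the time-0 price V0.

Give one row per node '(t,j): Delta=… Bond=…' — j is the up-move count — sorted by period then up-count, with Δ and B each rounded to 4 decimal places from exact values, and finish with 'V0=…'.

(0,0): Delta=0.3857 Bond=27.8485
V0=35.9485

Risk-neutral probability p* = (R−d)/(u−d) = (1.01−0.83)/(1.13−0.83) = 0.6000.
Terminal values V(1,·): V(1,0)=34.8500, V(1,1)=37.2800
  t=0,j=0: stock 21.0000 → up 23.7300 (V=37.2800), down 17.4300 (V=34.8500). Price 35.9485; hedge Δ=0.3857, bond B=27.8485.
Check: Δ(0,0)·S0 + B(0,0) = 35.9485 = V0.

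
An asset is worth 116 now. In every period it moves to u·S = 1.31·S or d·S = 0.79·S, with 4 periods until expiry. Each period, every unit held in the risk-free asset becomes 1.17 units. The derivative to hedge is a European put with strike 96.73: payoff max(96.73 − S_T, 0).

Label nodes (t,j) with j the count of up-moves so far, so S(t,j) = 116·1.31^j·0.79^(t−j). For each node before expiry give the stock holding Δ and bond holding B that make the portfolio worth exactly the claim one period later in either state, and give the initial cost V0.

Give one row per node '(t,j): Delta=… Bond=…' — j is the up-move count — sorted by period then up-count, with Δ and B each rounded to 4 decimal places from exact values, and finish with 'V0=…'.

No-arbitrage ⇒ martingale measure with p* = (R−d)/(u−d) = 0.7308.
Terminal payoffs: V(4,0)=51.5479, V(4,1)=21.8078, V(4,2)=0.0000, V(4,3)=0.0000, V(4,4)=0.0000
Node (3,0) S=57.1925: V=(p*·21.8078+(1−p*)·51.5479)/1.17=25.4827; Δ=(21.8078−51.5479)/(74.9222−45.1821)=-1.0000; B=V−Δ·S=82.6752
Node (3,1) S=94.8382: V=(p*·0.0000+(1−p*)·21.8078)/1.17=5.0182; Δ=(0.0000−21.8078)/(124.2381−74.9222)=-0.4422; B=V−Δ·S=46.9563
Node (3,2) S=157.2634: V=(p*·0.0000+(1−p*)·0.0000)/1.17=0.0000; Δ=(0.0000−0.0000)/(206.0151−124.2381)=0.0000; B=V−Δ·S=0.0000
Node (3,3) S=260.7786: V=(p*·0.0000+(1−p*)·0.0000)/1.17=0.0000; Δ=(0.0000−0.0000)/(341.6199−206.0151)=0.0000; B=V−Δ·S=0.0000
Node (2,0) S=72.3956: V=(p*·5.0182+(1−p*)·25.4827)/1.17=8.9982; Δ=(5.0182−25.4827)/(94.8382−57.1925)=-0.5436; B=V−Δ·S=48.3529
Node (2,1) S=120.0484: V=(p*·0.0000+(1−p*)·5.0182)/1.17=1.1548; Δ=(0.0000−5.0182)/(157.2634−94.8382)=-0.0804; B=V−Δ·S=10.8052
Node (2,2) S=199.0676: V=(p*·0.0000+(1−p*)·0.0000)/1.17=0.0000; Δ=(0.0000−0.0000)/(260.7786−157.2634)=0.0000; B=V−Δ·S=0.0000
Node (1,0) S=91.6400: V=(p*·1.1548+(1−p*)·8.9982)/1.17=2.7918; Δ=(1.1548−8.9982)/(120.0484−72.3956)=-0.1646; B=V−Δ·S=17.8754
Node (1,1) S=151.9600: V=(p*·0.0000+(1−p*)·1.1548)/1.17=0.2657; Δ=(0.0000−1.1548)/(199.0676−120.0484)=-0.0146; B=V−Δ·S=2.4864
Node (0,0) S=116.0000: V=(p*·0.2657+(1−p*)·2.7918)/1.17=0.8084; Δ=(0.2657−2.7918)/(151.9600−91.6400)=-0.0419; B=V−Δ·S=5.6663
Self-financing check: at every node Δ·S+B equals the discounted successor values.

(0,0): Delta=-0.0419 Bond=5.6663
(1,0): Delta=-0.1646 Bond=17.8754
(1,1): Delta=-0.0146 Bond=2.4864
(2,0): Delta=-0.5436 Bond=48.3529
(2,1): Delta=-0.0804 Bond=10.8052
(2,2): Delta=0.0000 Bond=0.0000
(3,0): Delta=-1.0000 Bond=82.6752
(3,1): Delta=-0.4422 Bond=46.9563
(3,2): Delta=0.0000 Bond=0.0000
(3,3): Delta=0.0000 Bond=0.0000
V0=0.8084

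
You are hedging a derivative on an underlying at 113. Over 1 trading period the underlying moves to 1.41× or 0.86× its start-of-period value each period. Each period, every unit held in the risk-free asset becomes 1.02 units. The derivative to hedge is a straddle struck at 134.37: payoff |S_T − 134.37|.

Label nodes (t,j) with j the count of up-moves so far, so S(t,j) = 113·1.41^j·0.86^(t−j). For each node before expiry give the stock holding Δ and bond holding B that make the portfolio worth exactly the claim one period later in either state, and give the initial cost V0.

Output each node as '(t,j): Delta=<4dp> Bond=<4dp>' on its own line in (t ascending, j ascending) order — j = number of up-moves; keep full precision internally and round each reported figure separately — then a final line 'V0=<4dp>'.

No-arbitrage ⇒ martingale measure with p* = (R−d)/(u−d) = 0.2909.
Payoff layer (t=1): V(1,0)=37.1900, V(1,1)=24.9600
  t=0,j=0: stock 113.0000 → up 159.3300 (V=24.9600), down 97.1800 (V=37.1900). Price 32.9727; hedge Δ=-0.1968, bond B=55.2091.
Check: Δ(0,0)·S0 + B(0,0) = 32.9727 = V0.

(0,0): Delta=-0.1968 Bond=55.2091
V0=32.9727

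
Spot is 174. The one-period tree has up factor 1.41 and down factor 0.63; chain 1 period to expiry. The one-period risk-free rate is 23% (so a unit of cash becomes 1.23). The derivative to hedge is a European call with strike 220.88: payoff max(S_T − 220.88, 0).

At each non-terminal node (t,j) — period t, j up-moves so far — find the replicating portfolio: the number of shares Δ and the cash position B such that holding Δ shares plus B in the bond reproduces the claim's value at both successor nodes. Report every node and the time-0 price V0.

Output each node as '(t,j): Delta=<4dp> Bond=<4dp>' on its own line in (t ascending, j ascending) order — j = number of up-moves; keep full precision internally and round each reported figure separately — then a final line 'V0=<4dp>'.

Since d<R<u, set p* = (R−d)/(u−d) = 0.7692; price each node as the discounted p*-expectation of its children.
Payoff layer (t=1): V(1,0)=0.0000, V(1,1)=24.4600
(0,0): S=174.0000. Δ = (V_up−V_dn)/(S_up−S_dn) = (24.4600−0.0000)/(245.3400−109.6200) = 0.1802. V = [p*·24.4600 + (1−p*)·0.0000]/1.23 = 15.2971. B = V − Δ·S = -16.0619.
Root portfolio cost Δ·174+B reproduces V0=15.2971.

(0,0): Delta=0.1802 Bond=-16.0619
V0=15.2971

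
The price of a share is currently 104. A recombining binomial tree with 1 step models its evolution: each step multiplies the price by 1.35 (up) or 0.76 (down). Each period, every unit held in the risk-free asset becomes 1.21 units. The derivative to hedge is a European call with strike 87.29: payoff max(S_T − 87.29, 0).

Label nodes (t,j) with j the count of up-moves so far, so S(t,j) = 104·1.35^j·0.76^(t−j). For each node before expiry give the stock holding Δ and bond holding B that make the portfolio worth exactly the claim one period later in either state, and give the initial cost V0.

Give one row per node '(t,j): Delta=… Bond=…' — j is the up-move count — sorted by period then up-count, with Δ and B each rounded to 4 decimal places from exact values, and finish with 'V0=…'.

(0,0): Delta=0.8655 Bond=-56.5396
V0=33.4774

Under the risk-neutral measure, an up-move has probability p* = (R−d)/(u−d) = 0.7627 and values discount at R = 1.21.
At expiry t=1: V(1,0)=0.0000, V(1,1)=53.1100
  t=0,j=0: stock 104.0000 → up 140.4000 (V=53.1100), down 79.0400 (V=0.0000). Price 33.4774; hedge Δ=0.8655, bond B=-56.5396.
Self-financing check: at every node Δ·S+B equals the discounted successor values.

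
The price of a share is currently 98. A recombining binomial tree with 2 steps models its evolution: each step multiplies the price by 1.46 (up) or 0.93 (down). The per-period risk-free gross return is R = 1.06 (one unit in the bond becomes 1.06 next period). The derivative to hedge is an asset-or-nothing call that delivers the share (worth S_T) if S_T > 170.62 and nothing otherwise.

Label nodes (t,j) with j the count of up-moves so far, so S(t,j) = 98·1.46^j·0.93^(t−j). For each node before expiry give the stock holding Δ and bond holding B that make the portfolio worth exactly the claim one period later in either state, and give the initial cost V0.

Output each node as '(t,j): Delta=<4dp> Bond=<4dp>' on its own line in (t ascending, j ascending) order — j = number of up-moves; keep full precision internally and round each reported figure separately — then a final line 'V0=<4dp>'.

(0,0): Delta=0.9307 Bond=-80.0193
(1,0): Delta=0.0000 Bond=0.0000
(1,1): Delta=2.7547 Bond=-345.8064
V0=11.1855

The replicating-portfolio and risk-neutral prices coincide; use p* = (1.06−0.93)/(1.46−0.93) = 0.2453 for the latter.
Terminal values V(2,·): V(2,0)=0.0000, V(2,1)=0.0000, V(2,2)=208.8968
  t=1,j=0: stock 91.1400 → up 133.0644 (V=0.0000), down 84.7602 (V=0.0000). Price 0.0000; hedge Δ=0.0000, bond B=0.0000.
  t=1,j=1: stock 143.0800 → up 208.8968 (V=208.8968), down 133.0644 (V=0.0000). Price 48.3385; hedge Δ=2.7547, bond B=-345.8064.
  t=0,j=0: stock 98.0000 → up 143.0800 (V=48.3385), down 91.1400 (V=0.0000). Price 11.1855; hedge Δ=0.9307, bond B=-80.0193.
Self-financing check: at every node Δ·S+B equals the discounted successor values.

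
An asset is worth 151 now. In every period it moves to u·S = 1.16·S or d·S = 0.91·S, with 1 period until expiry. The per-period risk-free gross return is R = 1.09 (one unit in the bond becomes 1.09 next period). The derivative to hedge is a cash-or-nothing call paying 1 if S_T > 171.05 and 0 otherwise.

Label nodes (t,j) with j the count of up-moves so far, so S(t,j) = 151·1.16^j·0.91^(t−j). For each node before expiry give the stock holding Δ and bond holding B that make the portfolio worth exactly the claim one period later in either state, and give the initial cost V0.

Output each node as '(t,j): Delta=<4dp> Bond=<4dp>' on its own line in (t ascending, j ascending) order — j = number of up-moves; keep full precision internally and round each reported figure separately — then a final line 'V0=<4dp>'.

(0,0): Delta=0.0265 Bond=-3.3394
V0=0.6606

No-arbitrage ⇒ martingale measure with p* = (R−d)/(u−d) = 0.7200.
Terminal values V(1,·): V(1,0)=0.0000, V(1,1)=1.0000
(0,0): S=151.0000. Δ = (V_up−V_dn)/(S_up−S_dn) = (1.0000−0.0000)/(175.1600−137.4100) = 0.0265. V = [p*·1.0000 + (1−p*)·0.0000]/1.09 = 0.6606. B = V − Δ·S = -3.3394.
The time-0 hedge costs 0.6606, which is the no-arbitrage price.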